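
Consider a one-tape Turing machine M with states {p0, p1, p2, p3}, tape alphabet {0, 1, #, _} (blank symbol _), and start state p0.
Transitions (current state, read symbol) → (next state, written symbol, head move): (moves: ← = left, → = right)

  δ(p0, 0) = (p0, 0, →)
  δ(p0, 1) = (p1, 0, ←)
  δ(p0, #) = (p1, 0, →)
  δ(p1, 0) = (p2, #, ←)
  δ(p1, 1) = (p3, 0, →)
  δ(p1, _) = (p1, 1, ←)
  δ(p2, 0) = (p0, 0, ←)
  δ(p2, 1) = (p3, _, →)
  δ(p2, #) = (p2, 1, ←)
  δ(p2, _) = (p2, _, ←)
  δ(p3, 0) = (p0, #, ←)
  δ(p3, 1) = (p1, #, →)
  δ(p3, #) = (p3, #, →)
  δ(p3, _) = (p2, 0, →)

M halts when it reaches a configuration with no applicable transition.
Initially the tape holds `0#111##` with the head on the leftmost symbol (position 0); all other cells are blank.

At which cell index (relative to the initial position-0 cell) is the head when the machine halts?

7

state=p0 head=0 tape=[0]#111##__   (p0,0)→(p0,0,→)
state=p0 head=1 tape=0[#]111##__   (p0,#)→(p1,0,→)
state=p1 head=2 tape=00[1]11##__   (p1,1)→(p3,0,→)
state=p3 head=3 tape=000[1]1##__   (p3,1)→(p1,#,→)
state=p1 head=4 tape=000#[1]##__   (p1,1)→(p3,0,→)
state=p3 head=5 tape=000#0[#]#__   (p3,#)→(p3,#,→)
state=p3 head=6 tape=000#0#[#]__   (p3,#)→(p3,#,→)
state=p3 head=7 tape=000#0##[_]_   (p3,_)→(p2,0,→)
state=p2 head=8 tape=000#0##0[_]   (p2,_)→(p2,_,←)
state=p2 head=7 tape=000#0##[0]_   (p2,0)→(p0,0,←)
state=p0 head=6 tape=000#0#[#]0_   (p0,#)→(p1,0,→)
state=p1 head=7 tape=000#0#0[0]_   (p1,0)→(p2,#,←)
state=p2 head=6 tape=000#0#[0]#_   (p2,0)→(p0,0,←)
state=p0 head=5 tape=000#0[#]0#_   (p0,#)→(p1,0,→)
state=p1 head=6 tape=000#00[0]#_   (p1,0)→(p2,#,←)
state=p2 head=5 tape=000#0[0]##_   (p2,0)→(p0,0,←)
state=p0 head=4 tape=000#[0]0##_   (p0,0)→(p0,0,→)
state=p0 head=5 tape=000#0[0]##_   (p0,0)→(p0,0,→)
state=p0 head=6 tape=000#00[#]#_   (p0,#)→(p1,0,→)
state=p1 head=7 tape=000#000[#]_
At halt the head is at cell 7.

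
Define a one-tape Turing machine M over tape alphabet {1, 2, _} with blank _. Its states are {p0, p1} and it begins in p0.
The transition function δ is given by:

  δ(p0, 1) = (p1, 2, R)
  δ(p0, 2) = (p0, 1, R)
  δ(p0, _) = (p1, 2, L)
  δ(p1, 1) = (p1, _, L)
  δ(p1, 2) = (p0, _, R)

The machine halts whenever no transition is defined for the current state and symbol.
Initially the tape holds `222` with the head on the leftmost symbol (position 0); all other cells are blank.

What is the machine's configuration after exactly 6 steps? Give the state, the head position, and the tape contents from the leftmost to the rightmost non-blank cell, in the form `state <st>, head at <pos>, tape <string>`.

state p1, head at 0, tape 1__2

p0 | [2]22_   read 2 → write 1, move R, go to p0
p0 | 1[2]2_   read 2 → write 1, move R, go to p0
p0 | 11[2]_   read 2 → write 1, move R, go to p0
p0 | 111[_]   read _ → write 2, move L, go to p1
p1 | 11[1]2   read 1 → write _, move L, go to p1
p1 | 1[1]_2   read 1 → write _, move L, go to p1
p1 | [1]__2
After 6 steps: state p1, head at 0, tape 1__2.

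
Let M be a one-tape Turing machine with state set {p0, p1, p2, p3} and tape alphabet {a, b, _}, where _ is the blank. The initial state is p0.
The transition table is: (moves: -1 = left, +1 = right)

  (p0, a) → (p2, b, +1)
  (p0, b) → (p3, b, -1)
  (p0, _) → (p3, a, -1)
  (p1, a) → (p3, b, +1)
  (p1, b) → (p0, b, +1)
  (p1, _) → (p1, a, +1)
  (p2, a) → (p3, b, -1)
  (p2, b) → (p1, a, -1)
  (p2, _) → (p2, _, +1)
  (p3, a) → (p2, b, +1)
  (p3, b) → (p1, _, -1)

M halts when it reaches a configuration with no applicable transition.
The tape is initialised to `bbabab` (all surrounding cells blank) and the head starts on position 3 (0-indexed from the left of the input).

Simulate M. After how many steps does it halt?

26

state=p0 head=3 tape=_bba[b]ab   (p0,b)→(p3,b,-1)
state=p3 head=2 tape=_bb[a]bab   (p3,a)→(p2,b,+1)
state=p2 head=3 tape=_bbb[b]ab   (p2,b)→(p1,a,-1)
state=p1 head=2 tape=_bb[b]aab   (p1,b)→(p0,b,+1)
state=p0 head=3 tape=_bbb[a]ab   (p0,a)→(p2,b,+1)
state=p2 head=4 tape=_bbbb[a]b   (p2,a)→(p3,b,-1)
state=p3 head=3 tape=_bbb[b]bb   (p3,b)→(p1,_,-1)
state=p1 head=2 tape=_bb[b]_bb   (p1,b)→(p0,b,+1)
state=p0 head=3 tape=_bbb[_]bb   (p0,_)→(p3,a,-1)
state=p3 head=2 tape=_bb[b]abb   (p3,b)→(p1,_,-1)
state=p1 head=1 tape=_b[b]_abb   (p1,b)→(p0,b,+1)
state=p0 head=2 tape=_bb[_]abb   (p0,_)→(p3,a,-1)
state=p3 head=1 tape=_b[b]aabb   (p3,b)→(p1,_,-1)
state=p1 head=0 tape=_[b]_aabb   (p1,b)→(p0,b,+1)
state=p0 head=1 tape=_b[_]aabb   (p0,_)→(p3,a,-1)
state=p3 head=0 tape=_[b]aaabb   (p3,b)→(p1,_,-1)
state=p1 head=-1 tape=[_]_aaabb   (p1,_)→(p1,a,+1)
state=p1 head=0 tape=a[_]aaabb   (p1,_)→(p1,a,+1)
state=p1 head=1 tape=aa[a]aabb   (p1,a)→(p3,b,+1)
state=p3 head=2 tape=aab[a]abb   (p3,a)→(p2,b,+1)
state=p2 head=3 tape=aabb[a]bb   (p2,a)→(p3,b,-1)
state=p3 head=2 tape=aab[b]bbb   (p3,b)→(p1,_,-1)
state=p1 head=1 tape=aa[b]_bbb   (p1,b)→(p0,b,+1)
state=p0 head=2 tape=aab[_]bbb   (p0,_)→(p3,a,-1)
state=p3 head=1 tape=aa[b]abbb   (p3,b)→(p1,_,-1)
state=p1 head=0 tape=a[a]_abbb   (p1,a)→(p3,b,+1)
state=p3 head=1 tape=ab[_]abbb
M halts after 26 transitions.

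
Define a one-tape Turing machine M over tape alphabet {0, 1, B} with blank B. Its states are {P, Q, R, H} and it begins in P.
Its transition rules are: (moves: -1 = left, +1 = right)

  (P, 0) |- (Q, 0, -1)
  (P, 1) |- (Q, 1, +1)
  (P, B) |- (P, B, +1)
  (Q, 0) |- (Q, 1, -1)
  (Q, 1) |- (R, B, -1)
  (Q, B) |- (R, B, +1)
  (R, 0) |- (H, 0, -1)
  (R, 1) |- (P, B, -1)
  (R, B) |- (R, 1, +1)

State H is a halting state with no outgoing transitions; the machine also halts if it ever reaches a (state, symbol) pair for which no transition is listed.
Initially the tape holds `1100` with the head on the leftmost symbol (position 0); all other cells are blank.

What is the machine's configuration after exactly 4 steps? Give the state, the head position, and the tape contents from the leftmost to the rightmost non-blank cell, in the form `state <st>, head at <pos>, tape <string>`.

state=P head=0 tape=B[1]100   (P,1)→(Q,1,+1)
state=Q head=1 tape=B1[1]00   (Q,1)→(R,B,-1)
state=R head=0 tape=B[1]B00   (R,1)→(P,B,-1)
state=P head=-1 tape=[B]BB00   (P,B)→(P,B,+1)
state=P head=0 tape=B[B]B00
After 4 steps: state P, head at 0, tape 00.

state P, head at 0, tape 00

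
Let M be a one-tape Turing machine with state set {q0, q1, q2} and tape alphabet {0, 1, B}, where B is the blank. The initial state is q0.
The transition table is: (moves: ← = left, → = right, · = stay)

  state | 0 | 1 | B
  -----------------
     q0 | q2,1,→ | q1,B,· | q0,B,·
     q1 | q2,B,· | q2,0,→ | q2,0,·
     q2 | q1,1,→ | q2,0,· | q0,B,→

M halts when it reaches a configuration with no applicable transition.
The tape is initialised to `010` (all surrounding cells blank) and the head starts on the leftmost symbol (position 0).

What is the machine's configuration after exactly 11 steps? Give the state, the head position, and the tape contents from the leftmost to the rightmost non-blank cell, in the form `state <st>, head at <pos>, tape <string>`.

state q0, head at 3, tape 11

state=q0 head=0 tape=[0]10B   (q0,0)→(q2,1,→)
state=q2 head=1 tape=1[1]0B   (q2,1)→(q2,0,·)
state=q2 head=1 tape=1[0]0B   (q2,0)→(q1,1,→)
state=q1 head=2 tape=11[0]B   (q1,0)→(q2,B,·)
state=q2 head=2 tape=11[B]B   (q2,B)→(q0,B,→)
state=q0 head=3 tape=11B[B]   (q0,B)→(q0,B,·)
state=q0 head=3 tape=11B[B]   (q0,B)→(q0,B,·)
state=q0 head=3 tape=11B[B]   (q0,B)→(q0,B,·)
state=q0 head=3 tape=11B[B]   (q0,B)→(q0,B,·)
state=q0 head=3 tape=11B[B]   (q0,B)→(q0,B,·)
state=q0 head=3 tape=11B[B]   (q0,B)→(q0,B,·)
state=q0 head=3 tape=11B[B]
After 11 steps: state q0, head at 3, tape 11.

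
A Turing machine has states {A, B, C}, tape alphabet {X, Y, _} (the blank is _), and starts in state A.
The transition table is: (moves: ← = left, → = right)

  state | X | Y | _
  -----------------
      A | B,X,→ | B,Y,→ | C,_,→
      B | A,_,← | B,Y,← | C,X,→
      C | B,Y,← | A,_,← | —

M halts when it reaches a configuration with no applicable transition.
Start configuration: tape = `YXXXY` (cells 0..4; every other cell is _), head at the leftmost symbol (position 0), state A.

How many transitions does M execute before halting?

A | [Y]XXXY_   read Y → write Y, move →, go to B
B | Y[X]XXY_   read X → write _, move ←, go to A
A | [Y]_XXY_   read Y → write Y, move →, go to B
B | Y[_]XXY_   read _ → write X, move →, go to C
C | YX[X]XY_   read X → write Y, move ←, go to B
B | Y[X]YXY_   read X → write _, move ←, go to A
A | [Y]_YXY_   read Y → write Y, move →, go to B
B | Y[_]YXY_   read _ → write X, move →, go to C
C | YX[Y]XY_   read Y → write _, move ←, go to A
A | Y[X]_XY_   read X → write X, move →, go to B
B | YX[_]XY_   read _ → write X, move →, go to C
C | YXX[X]Y_   read X → write Y, move ←, go to B
B | YX[X]YY_   read X → write _, move ←, go to A
A | Y[X]_YY_   read X → write X, move →, go to B
B | YX[_]YY_   read _ → write X, move →, go to C
C | YXX[Y]Y_   read Y → write _, move ←, go to A
A | YX[X]_Y_   read X → write X, move →, go to B
B | YXX[_]Y_   read _ → write X, move →, go to C
C | YXXX[Y]_   read Y → write _, move ←, go to A
A | YXX[X]__   read X → write X, move →, go to B
B | YXXX[_]_   read _ → write X, move →, go to C
C | YXXXX[_]
M halts after 21 transitions.

21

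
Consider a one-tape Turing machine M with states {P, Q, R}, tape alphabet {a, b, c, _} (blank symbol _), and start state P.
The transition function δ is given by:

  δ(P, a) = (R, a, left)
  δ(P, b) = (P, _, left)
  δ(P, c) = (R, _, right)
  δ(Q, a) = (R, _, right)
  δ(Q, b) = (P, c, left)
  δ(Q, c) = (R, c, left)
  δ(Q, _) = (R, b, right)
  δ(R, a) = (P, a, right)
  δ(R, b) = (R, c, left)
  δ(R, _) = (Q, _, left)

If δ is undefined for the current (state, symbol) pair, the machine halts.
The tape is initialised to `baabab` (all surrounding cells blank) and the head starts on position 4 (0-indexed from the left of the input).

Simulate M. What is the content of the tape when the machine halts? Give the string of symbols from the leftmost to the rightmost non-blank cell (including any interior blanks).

P | ___baab[a]b   read a → write a, move left, go to R
R | ___baa[b]ab   read b → write c, move left, go to R
R | ___ba[a]cab   read a → write a, move right, go to P
P | ___baa[c]ab   read c → write _, move right, go to R
R | ___baa_[a]b   read a → write a, move right, go to P
P | ___baa_a[b]   read b → write _, move left, go to P
P | ___baa_[a]_   read a → write a, move left, go to R
R | ___baa[_]a_   read _ → write _, move left, go to Q
Q | ___ba[a]_a_   read a → write _, move right, go to R
R | ___ba_[_]a_   read _ → write _, move left, go to Q
Q | ___ba[_]_a_   read _ → write b, move right, go to R
R | ___bab[_]a_   read _ → write _, move left, go to Q
Q | ___ba[b]_a_   read b → write c, move left, go to P
P | ___b[a]c_a_   read a → write a, move left, go to R
R | ___[b]ac_a_   read b → write c, move left, go to R
R | __[_]cac_a_   read _ → write _, move left, go to Q
Q | _[_]_cac_a_   read _ → write b, move right, go to R
R | _b[_]cac_a_   read _ → write _, move left, go to Q
Q | _[b]_cac_a_   read b → write c, move left, go to P
P | [_]c_cac_a_
The non-blank tape span at halt is c_cac_a.

c_cac_a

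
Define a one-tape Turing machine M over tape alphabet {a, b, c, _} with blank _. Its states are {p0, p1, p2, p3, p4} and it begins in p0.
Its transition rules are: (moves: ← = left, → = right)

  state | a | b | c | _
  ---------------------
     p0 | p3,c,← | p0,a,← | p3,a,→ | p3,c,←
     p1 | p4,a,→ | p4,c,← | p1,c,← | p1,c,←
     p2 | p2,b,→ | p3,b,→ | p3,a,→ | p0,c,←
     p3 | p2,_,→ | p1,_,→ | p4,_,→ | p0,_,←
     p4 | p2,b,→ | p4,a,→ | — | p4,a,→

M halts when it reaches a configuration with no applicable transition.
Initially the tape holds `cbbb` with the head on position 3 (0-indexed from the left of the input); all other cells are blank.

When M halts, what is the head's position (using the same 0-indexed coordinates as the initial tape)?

2

state=p0 head=3 tape=cbb[b]__   (p0,b)→(p0,a,←)
state=p0 head=2 tape=cb[b]a__   (p0,b)→(p0,a,←)
state=p0 head=1 tape=c[b]aa__   (p0,b)→(p0,a,←)
state=p0 head=0 tape=[c]aaa__   (p0,c)→(p3,a,→)
state=p3 head=1 tape=a[a]aa__   (p3,a)→(p2,_,→)
state=p2 head=2 tape=a_[a]a__   (p2,a)→(p2,b,→)
state=p2 head=3 tape=a_b[a]__   (p2,a)→(p2,b,→)
state=p2 head=4 tape=a_bb[_]_   (p2,_)→(p0,c,←)
state=p0 head=3 tape=a_b[b]c_   (p0,b)→(p0,a,←)
state=p0 head=2 tape=a_[b]ac_   (p0,b)→(p0,a,←)
state=p0 head=1 tape=a[_]aac_   (p0,_)→(p3,c,←)
state=p3 head=0 tape=[a]caac_   (p3,a)→(p2,_,→)
state=p2 head=1 tape=_[c]aac_   (p2,c)→(p3,a,→)
state=p3 head=2 tape=_a[a]ac_   (p3,a)→(p2,_,→)
state=p2 head=3 tape=_a_[a]c_   (p2,a)→(p2,b,→)
state=p2 head=4 tape=_a_b[c]_   (p2,c)→(p3,a,→)
state=p3 head=5 tape=_a_ba[_]   (p3,_)→(p0,_,←)
state=p0 head=4 tape=_a_b[a]_   (p0,a)→(p3,c,←)
state=p3 head=3 tape=_a_[b]c_   (p3,b)→(p1,_,→)
state=p1 head=4 tape=_a__[c]_   (p1,c)→(p1,c,←)
state=p1 head=3 tape=_a_[_]c_   (p1,_)→(p1,c,←)
state=p1 head=2 tape=_a[_]cc_   (p1,_)→(p1,c,←)
state=p1 head=1 tape=_[a]ccc_   (p1,a)→(p4,a,→)
state=p4 head=2 tape=_a[c]cc_
At halt the head is at cell 2.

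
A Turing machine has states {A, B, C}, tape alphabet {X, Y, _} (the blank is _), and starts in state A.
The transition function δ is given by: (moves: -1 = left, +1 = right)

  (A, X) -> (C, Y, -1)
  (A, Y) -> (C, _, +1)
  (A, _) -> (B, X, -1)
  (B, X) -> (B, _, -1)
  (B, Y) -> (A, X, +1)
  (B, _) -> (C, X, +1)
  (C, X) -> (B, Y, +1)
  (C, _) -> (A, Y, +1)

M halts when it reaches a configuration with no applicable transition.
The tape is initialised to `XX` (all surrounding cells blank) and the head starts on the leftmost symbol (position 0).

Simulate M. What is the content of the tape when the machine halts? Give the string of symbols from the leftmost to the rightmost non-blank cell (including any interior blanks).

YXYY_XX

A | _[X]X____   read X → write Y, move -1, go to C
C | [_]YX____   read _ → write Y, move +1, go to A
A | Y[Y]X____   read Y → write _, move +1, go to C
C | Y_[X]____   read X → write Y, move +1, go to B
B | Y_Y[_]___   read _ → write X, move +1, go to C
C | Y_YX[_]__   read _ → write Y, move +1, go to A
A | Y_YXY[_]_   read _ → write X, move -1, go to B
B | Y_YX[Y]X_   read Y → write X, move +1, go to A
A | Y_YXX[X]_   read X → write Y, move -1, go to C
C | Y_YX[X]Y_   read X → write Y, move +1, go to B
B | Y_YXY[Y]_   read Y → write X, move +1, go to A
A | Y_YXYX[_]   read _ → write X, move -1, go to B
B | Y_YXY[X]X   read X → write _, move -1, go to B
B | Y_YX[Y]_X   read Y → write X, move +1, go to A
A | Y_YXX[_]X   read _ → write X, move -1, go to B
B | Y_YX[X]XX   read X → write _, move -1, go to B
B | Y_Y[X]_XX   read X → write _, move -1, go to B
B | Y_[Y]__XX   read Y → write X, move +1, go to A
A | Y_X[_]_XX   read _ → write X, move -1, go to B
B | Y_[X]X_XX   read X → write _, move -1, go to B
B | Y[_]_X_XX   read _ → write X, move +1, go to C
C | YX[_]X_XX   read _ → write Y, move +1, go to A
A | YXY[X]_XX   read X → write Y, move -1, go to C
C | YX[Y]Y_XX
The non-blank tape span at halt is YXYY_XX.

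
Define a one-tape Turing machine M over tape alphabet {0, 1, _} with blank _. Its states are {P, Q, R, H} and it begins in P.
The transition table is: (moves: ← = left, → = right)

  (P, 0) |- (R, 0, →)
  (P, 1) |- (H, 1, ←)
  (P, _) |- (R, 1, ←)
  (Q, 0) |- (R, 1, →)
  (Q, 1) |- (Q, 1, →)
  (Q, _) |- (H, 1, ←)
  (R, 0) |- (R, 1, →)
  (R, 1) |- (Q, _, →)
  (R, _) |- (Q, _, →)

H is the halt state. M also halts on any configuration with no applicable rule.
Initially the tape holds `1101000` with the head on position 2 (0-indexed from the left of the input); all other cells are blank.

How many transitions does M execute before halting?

state=P head=2 tape=11[0]1000__   (P,0)→(R,0,→)
state=R head=3 tape=110[1]000__   (R,1)→(Q,_,→)
state=Q head=4 tape=110_[0]00__   (Q,0)→(R,1,→)
state=R head=5 tape=110_1[0]0__   (R,0)→(R,1,→)
state=R head=6 tape=110_11[0]__   (R,0)→(R,1,→)
state=R head=7 tape=110_111[_]_   (R,_)→(Q,_,→)
state=Q head=8 tape=110_111_[_]   (Q,_)→(H,1,←)
state=H head=7 tape=110_111[_]1
M halts after 7 transitions.

7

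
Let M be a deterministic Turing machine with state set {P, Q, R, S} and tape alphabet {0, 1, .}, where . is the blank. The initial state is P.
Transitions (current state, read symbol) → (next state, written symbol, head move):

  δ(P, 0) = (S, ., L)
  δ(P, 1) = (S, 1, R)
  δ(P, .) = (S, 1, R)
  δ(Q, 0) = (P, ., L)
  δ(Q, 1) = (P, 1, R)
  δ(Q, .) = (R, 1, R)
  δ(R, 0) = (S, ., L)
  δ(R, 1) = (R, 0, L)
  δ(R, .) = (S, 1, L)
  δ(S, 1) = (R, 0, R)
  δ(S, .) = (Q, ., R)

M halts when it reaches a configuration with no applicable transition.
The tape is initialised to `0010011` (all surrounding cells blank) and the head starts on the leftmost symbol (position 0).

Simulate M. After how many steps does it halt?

6

state=P head=0 tape=.[0]010011   (P,0)→(S,.,L)
state=S head=-1 tape=[.].010011   (S,.)→(Q,.,R)
state=Q head=0 tape=.[.]010011   (Q,.)→(R,1,R)
state=R head=1 tape=.1[0]10011   (R,0)→(S,.,L)
state=S head=0 tape=.[1].10011   (S,1)→(R,0,R)
state=R head=1 tape=.0[.]10011   (R,.)→(S,1,L)
state=S head=0 tape=.[0]110011
M halts after 6 transitions.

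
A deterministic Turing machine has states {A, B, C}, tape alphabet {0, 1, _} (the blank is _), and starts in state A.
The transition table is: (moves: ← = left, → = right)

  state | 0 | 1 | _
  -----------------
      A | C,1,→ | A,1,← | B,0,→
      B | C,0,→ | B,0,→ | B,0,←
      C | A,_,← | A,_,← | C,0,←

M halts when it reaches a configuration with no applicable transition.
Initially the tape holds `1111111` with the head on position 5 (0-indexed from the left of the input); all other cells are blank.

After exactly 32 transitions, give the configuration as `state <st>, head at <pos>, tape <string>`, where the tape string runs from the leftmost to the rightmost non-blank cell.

state=A head=5 tape=_11111[1]1_   (A,1)→(A,1,←)
state=A head=4 tape=_1111[1]11_   (A,1)→(A,1,←)
state=A head=3 tape=_111[1]111_   (A,1)→(A,1,←)
state=A head=2 tape=_11[1]1111_   (A,1)→(A,1,←)
state=A head=1 tape=_1[1]11111_   (A,1)→(A,1,←)
state=A head=0 tape=_[1]111111_   (A,1)→(A,1,←)
state=A head=-1 tape=[_]1111111_   (A,_)→(B,0,→)
state=B head=0 tape=0[1]111111_   (B,1)→(B,0,→)
state=B head=1 tape=00[1]11111_   (B,1)→(B,0,→)
state=B head=2 tape=000[1]1111_   (B,1)→(B,0,→)
state=B head=3 tape=0000[1]111_   (B,1)→(B,0,→)
state=B head=4 tape=00000[1]11_   (B,1)→(B,0,→)
state=B head=5 tape=000000[1]1_   (B,1)→(B,0,→)
state=B head=6 tape=0000000[1]_   (B,1)→(B,0,→)
state=B head=7 tape=00000000[_]   (B,_)→(B,0,←)
state=B head=6 tape=0000000[0]0   (B,0)→(C,0,→)
state=C head=7 tape=00000000[0]   (C,0)→(A,_,←)
state=A head=6 tape=0000000[0]_   (A,0)→(C,1,→)
state=C head=7 tape=00000001[_]   (C,_)→(C,0,←)
state=C head=6 tape=0000000[1]0   (C,1)→(A,_,←)
state=A head=5 tape=000000[0]_0   (A,0)→(C,1,→)
state=C head=6 tape=0000001[_]0   (C,_)→(C,0,←)
state=C head=5 tape=000000[1]00   (C,1)→(A,_,←)
state=A head=4 tape=00000[0]_00   (A,0)→(C,1,→)
state=C head=5 tape=000001[_]00   (C,_)→(C,0,←)
state=C head=4 tape=00000[1]000   (C,1)→(A,_,←)
state=A head=3 tape=0000[0]_000   (A,0)→(C,1,→)
state=C head=4 tape=00001[_]000   (C,_)→(C,0,←)
state=C head=3 tape=0000[1]0000   (C,1)→(A,_,←)
state=A head=2 tape=000[0]_0000   (A,0)→(C,1,→)
state=C head=3 tape=0001[_]0000   (C,_)→(C,0,←)
state=C head=2 tape=000[1]00000   (C,1)→(A,_,←)
state=A head=1 tape=00[0]_00000
After 32 steps: state A, head at 1, tape 000_00000.

state A, head at 1, tape 000_00000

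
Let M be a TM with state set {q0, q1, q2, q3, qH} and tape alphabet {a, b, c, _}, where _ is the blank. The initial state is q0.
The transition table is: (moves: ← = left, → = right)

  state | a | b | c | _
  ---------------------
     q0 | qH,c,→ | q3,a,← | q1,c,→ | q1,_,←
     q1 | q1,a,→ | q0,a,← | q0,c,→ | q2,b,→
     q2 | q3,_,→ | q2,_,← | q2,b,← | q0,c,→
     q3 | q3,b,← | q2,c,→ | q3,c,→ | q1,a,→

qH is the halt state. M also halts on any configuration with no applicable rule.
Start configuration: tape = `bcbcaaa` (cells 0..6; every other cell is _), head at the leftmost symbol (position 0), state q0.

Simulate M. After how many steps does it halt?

33

q0 | _[b]cbcaaa   read b → write a, move ←, go to q3
q3 | [_]acbcaaa   read _ → write a, move →, go to q1
q1 | a[a]cbcaaa   read a → write a, move →, go to q1
q1 | aa[c]bcaaa   read c → write c, move →, go to q0
q0 | aac[b]caaa   read b → write a, move ←, go to q3
q3 | aa[c]acaaa   read c → write c, move →, go to q3
q3 | aac[a]caaa   read a → write b, move ←, go to q3
q3 | aa[c]bcaaa   read c → write c, move →, go to q3
q3 | aac[b]caaa   read b → write c, move →, go to q2
q2 | aacc[c]aaa   read c → write b, move ←, go to q2
q2 | aac[c]baaa   read c → write b, move ←, go to q2
q2 | aa[c]bbaaa   read c → write b, move ←, go to q2
q2 | a[a]bbbaaa   read a → write _, move →, go to q3
q3 | a_[b]bbaaa   read b → write c, move →, go to q2
q2 | a_c[b]baaa   read b → write _, move ←, go to q2
q2 | a_[c]_baaa   read c → write b, move ←, go to q2
q2 | a[_]b_baaa   read _ → write c, move →, go to q0
q0 | ac[b]_baaa   read b → write a, move ←, go to q3
q3 | a[c]a_baaa   read c → write c, move →, go to q3
q3 | ac[a]_baaa   read a → write b, move ←, go to q3
q3 | a[c]b_baaa   read c → write c, move →, go to q3
q3 | ac[b]_baaa   read b → write c, move →, go to q2
q2 | acc[_]baaa   read _ → write c, move →, go to q0
q0 | accc[b]aaa   read b → write a, move ←, go to q3
q3 | acc[c]aaaa   read c → write c, move →, go to q3
q3 | accc[a]aaa   read a → write b, move ←, go to q3
q3 | acc[c]baaa   read c → write c, move →, go to q3
q3 | accc[b]aaa   read b → write c, move →, go to q2
q2 | acccc[a]aa   read a → write _, move →, go to q3
q3 | acccc_[a]a   read a → write b, move ←, go to q3
q3 | acccc[_]ba   read _ → write a, move →, go to q1
q1 | acccca[b]a   read b → write a, move ←, go to q0
q0 | acccc[a]aa   read a → write c, move →, go to qH
qH | accccc[a]a
M halts after 33 transitions.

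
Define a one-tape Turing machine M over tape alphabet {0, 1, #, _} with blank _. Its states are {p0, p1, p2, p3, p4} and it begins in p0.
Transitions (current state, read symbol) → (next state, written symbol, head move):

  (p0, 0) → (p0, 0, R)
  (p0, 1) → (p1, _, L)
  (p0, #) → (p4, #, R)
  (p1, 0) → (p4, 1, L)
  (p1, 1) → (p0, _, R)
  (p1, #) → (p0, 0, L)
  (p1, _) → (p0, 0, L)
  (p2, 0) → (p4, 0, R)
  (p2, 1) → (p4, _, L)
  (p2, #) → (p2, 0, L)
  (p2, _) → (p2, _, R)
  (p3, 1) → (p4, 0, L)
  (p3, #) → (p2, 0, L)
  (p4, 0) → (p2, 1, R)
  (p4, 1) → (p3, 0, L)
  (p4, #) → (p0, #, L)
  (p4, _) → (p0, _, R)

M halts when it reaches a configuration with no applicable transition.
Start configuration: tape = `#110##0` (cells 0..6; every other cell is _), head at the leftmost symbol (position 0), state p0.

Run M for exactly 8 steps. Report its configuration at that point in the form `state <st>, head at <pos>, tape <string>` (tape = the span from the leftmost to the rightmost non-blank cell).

state p3, head at 0, tape 00_0##0

state=p0 head=0 tape=_[#]110##0   (p0,#)→(p4,#,R)
state=p4 head=1 tape=_#[1]10##0   (p4,1)→(p3,0,L)
state=p3 head=0 tape=_[#]010##0   (p3,#)→(p2,0,L)
state=p2 head=-1 tape=[_]0010##0   (p2,_)→(p2,_,R)
state=p2 head=0 tape=_[0]010##0   (p2,0)→(p4,0,R)
state=p4 head=1 tape=_0[0]10##0   (p4,0)→(p2,1,R)
state=p2 head=2 tape=_01[1]0##0   (p2,1)→(p4,_,L)
state=p4 head=1 tape=_0[1]_0##0   (p4,1)→(p3,0,L)
state=p3 head=0 tape=_[0]0_0##0
After 8 steps: state p3, head at 0, tape 00_0##0.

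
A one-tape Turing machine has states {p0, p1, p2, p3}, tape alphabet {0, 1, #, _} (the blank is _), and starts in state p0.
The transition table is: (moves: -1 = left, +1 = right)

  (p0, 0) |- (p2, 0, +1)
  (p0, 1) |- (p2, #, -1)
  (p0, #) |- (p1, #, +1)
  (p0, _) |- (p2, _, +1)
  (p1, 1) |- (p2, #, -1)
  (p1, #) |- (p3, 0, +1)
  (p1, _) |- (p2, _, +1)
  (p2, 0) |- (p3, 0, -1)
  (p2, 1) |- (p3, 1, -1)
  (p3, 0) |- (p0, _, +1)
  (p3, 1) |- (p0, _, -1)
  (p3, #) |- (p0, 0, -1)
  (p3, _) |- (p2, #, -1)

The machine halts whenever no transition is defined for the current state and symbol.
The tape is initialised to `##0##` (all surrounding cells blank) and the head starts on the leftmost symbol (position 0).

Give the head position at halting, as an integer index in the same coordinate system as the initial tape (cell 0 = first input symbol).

-2

p0 | __[#]#0##_   read # → write #, move +1, go to p1
p1 | __#[#]0##_   read # → write 0, move +1, go to p3
p3 | __#0[0]##_   read 0 → write _, move +1, go to p0
p0 | __#0_[#]#_   read # → write #, move +1, go to p1
p1 | __#0_#[#]_   read # → write 0, move +1, go to p3
p3 | __#0_#0[_]   read _ → write #, move -1, go to p2
p2 | __#0_#[0]#   read 0 → write 0, move -1, go to p3
p3 | __#0_[#]0#   read # → write 0, move -1, go to p0
p0 | __#0[_]00#   read _ → write _, move +1, go to p2
p2 | __#0_[0]0#   read 0 → write 0, move -1, go to p3
p3 | __#0[_]00#   read _ → write #, move -1, go to p2
p2 | __#[0]#00#   read 0 → write 0, move -1, go to p3
p3 | __[#]0#00#   read # → write 0, move -1, go to p0
p0 | _[_]00#00#   read _ → write _, move +1, go to p2
p2 | __[0]0#00#   read 0 → write 0, move -1, go to p3
p3 | _[_]00#00#   read _ → write #, move -1, go to p2
p2 | [_]#00#00#
At halt the head is at cell -2.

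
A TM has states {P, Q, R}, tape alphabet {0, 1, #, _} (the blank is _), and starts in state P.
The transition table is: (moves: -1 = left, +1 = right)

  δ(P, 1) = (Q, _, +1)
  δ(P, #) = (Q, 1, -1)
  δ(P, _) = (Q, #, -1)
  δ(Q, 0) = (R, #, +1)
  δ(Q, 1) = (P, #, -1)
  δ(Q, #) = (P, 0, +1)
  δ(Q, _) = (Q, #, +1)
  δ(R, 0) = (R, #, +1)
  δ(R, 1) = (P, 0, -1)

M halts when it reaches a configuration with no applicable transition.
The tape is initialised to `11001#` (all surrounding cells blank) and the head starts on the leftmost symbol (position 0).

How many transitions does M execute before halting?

P | _[1]1001#   read 1 → write _, move +1, go to Q
Q | __[1]001#   read 1 → write #, move -1, go to P
P | _[_]#001#   read _ → write #, move -1, go to Q
Q | [_]##001#   read _ → write #, move +1, go to Q
Q | #[#]#001#   read # → write 0, move +1, go to P
P | #0[#]001#   read # → write 1, move -1, go to Q
Q | #[0]1001#   read 0 → write #, move +1, go to R
R | ##[1]001#   read 1 → write 0, move -1, go to P
P | #[#]0001#   read # → write 1, move -1, go to Q
Q | [#]10001#   read # → write 0, move +1, go to P
P | 0[1]0001#   read 1 → write _, move +1, go to Q
Q | 0_[0]001#   read 0 → write #, move +1, go to R
R | 0_#[0]01#   read 0 → write #, move +1, go to R
R | 0_##[0]1#   read 0 → write #, move +1, go to R
R | 0_###[1]#   read 1 → write 0, move -1, go to P
P | 0_##[#]0#   read # → write 1, move -1, go to Q
Q | 0_#[#]10#   read # → write 0, move +1, go to P
P | 0_#0[1]0#   read 1 → write _, move +1, go to Q
Q | 0_#0_[0]#   read 0 → write #, move +1, go to R
R | 0_#0_#[#]
M halts after 19 transitions.

19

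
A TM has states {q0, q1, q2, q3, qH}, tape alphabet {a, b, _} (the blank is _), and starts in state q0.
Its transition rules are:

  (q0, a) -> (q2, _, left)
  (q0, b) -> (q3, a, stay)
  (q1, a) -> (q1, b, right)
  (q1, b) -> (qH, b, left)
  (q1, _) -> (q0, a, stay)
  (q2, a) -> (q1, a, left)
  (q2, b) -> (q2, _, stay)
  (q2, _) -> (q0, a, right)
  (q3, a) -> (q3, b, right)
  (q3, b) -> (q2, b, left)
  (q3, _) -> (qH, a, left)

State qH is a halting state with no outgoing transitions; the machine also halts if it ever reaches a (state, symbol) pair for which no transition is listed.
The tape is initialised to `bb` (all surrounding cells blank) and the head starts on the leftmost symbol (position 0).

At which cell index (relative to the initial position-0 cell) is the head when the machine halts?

q0 | [b]b_   read b → write a, move stay, go to q3
q3 | [a]b_   read a → write b, move right, go to q3
q3 | b[b]_   read b → write b, move left, go to q2
q2 | [b]b_   read b → write _, move stay, go to q2
q2 | [_]b_   read _ → write a, move right, go to q0
q0 | a[b]_   read b → write a, move stay, go to q3
q3 | a[a]_   read a → write b, move right, go to q3
q3 | ab[_]   read _ → write a, move left, go to qH
qH | a[b]a
At halt the head is at cell 1.

1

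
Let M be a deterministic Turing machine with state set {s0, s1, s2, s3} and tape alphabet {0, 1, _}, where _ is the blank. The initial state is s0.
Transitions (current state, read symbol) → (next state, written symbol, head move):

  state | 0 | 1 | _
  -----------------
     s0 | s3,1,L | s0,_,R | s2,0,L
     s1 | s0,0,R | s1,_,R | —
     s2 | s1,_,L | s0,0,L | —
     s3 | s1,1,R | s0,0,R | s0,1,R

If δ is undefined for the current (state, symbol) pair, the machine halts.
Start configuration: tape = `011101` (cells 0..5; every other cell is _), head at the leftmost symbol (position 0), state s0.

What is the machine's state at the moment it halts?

s0 | _[0]11101_   read 0 → write 1, move L, go to s3
s3 | [_]111101_   read _ → write 1, move R, go to s0
s0 | 1[1]11101_   read 1 → write _, move R, go to s0
s0 | 1_[1]1101_   read 1 → write _, move R, go to s0
s0 | 1__[1]101_   read 1 → write _, move R, go to s0
s0 | 1___[1]01_   read 1 → write _, move R, go to s0
s0 | 1____[0]1_   read 0 → write 1, move L, go to s3
s3 | 1___[_]11_   read _ → write 1, move R, go to s0
s0 | 1___1[1]1_   read 1 → write _, move R, go to s0
s0 | 1___1_[1]_   read 1 → write _, move R, go to s0
s0 | 1___1__[_]   read _ → write 0, move L, go to s2
s2 | 1___1_[_]0
No transition is defined for (s2, _); M halts in state s2.

s2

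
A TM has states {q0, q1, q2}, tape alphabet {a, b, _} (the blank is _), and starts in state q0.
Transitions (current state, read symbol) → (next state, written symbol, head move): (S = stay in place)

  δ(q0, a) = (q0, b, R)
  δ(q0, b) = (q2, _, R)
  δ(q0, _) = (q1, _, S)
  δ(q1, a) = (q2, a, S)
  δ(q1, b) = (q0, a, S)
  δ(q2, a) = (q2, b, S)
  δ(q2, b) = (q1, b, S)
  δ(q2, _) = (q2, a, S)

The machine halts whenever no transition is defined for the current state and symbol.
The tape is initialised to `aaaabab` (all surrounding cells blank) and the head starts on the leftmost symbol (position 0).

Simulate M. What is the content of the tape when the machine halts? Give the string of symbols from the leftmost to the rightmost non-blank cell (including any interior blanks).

bbbb_b_b

state=q0 head=0 tape=[a]aaabab__   (q0,a)→(q0,b,R)
state=q0 head=1 tape=b[a]aabab__   (q0,a)→(q0,b,R)
state=q0 head=2 tape=bb[a]abab__   (q0,a)→(q0,b,R)
state=q0 head=3 tape=bbb[a]bab__   (q0,a)→(q0,b,R)
state=q0 head=4 tape=bbbb[b]ab__   (q0,b)→(q2,_,R)
state=q2 head=5 tape=bbbb_[a]b__   (q2,a)→(q2,b,S)
state=q2 head=5 tape=bbbb_[b]b__   (q2,b)→(q1,b,S)
state=q1 head=5 tape=bbbb_[b]b__   (q1,b)→(q0,a,S)
state=q0 head=5 tape=bbbb_[a]b__   (q0,a)→(q0,b,R)
state=q0 head=6 tape=bbbb_b[b]__   (q0,b)→(q2,_,R)
state=q2 head=7 tape=bbbb_b_[_]_   (q2,_)→(q2,a,S)
state=q2 head=7 tape=bbbb_b_[a]_   (q2,a)→(q2,b,S)
state=q2 head=7 tape=bbbb_b_[b]_   (q2,b)→(q1,b,S)
state=q1 head=7 tape=bbbb_b_[b]_   (q1,b)→(q0,a,S)
state=q0 head=7 tape=bbbb_b_[a]_   (q0,a)→(q0,b,R)
state=q0 head=8 tape=bbbb_b_b[_]   (q0,_)→(q1,_,S)
state=q1 head=8 tape=bbbb_b_b[_]
The non-blank tape span at halt is bbbb_b_b.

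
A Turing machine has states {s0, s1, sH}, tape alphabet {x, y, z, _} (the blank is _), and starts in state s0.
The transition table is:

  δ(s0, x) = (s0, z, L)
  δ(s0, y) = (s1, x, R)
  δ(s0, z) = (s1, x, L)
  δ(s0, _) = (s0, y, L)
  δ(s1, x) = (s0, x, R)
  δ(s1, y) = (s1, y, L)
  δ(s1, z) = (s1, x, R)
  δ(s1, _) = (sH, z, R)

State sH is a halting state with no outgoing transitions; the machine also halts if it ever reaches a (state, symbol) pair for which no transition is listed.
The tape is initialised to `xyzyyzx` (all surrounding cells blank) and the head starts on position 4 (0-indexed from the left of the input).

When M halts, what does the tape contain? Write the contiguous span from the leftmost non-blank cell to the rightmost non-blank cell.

xyzxxxxxz

state=s0 head=4 tape=xyzy[y]zx___   (s0,y)→(s1,x,R)
state=s1 head=5 tape=xyzyx[z]x___   (s1,z)→(s1,x,R)
state=s1 head=6 tape=xyzyxx[x]___   (s1,x)→(s0,x,R)
state=s0 head=7 tape=xyzyxxx[_]__   (s0,_)→(s0,y,L)
state=s0 head=6 tape=xyzyxx[x]y__   (s0,x)→(s0,z,L)
state=s0 head=5 tape=xyzyx[x]zy__   (s0,x)→(s0,z,L)
state=s0 head=4 tape=xyzy[x]zzy__   (s0,x)→(s0,z,L)
state=s0 head=3 tape=xyz[y]zzzy__   (s0,y)→(s1,x,R)
state=s1 head=4 tape=xyzx[z]zzy__   (s1,z)→(s1,x,R)
state=s1 head=5 tape=xyzxx[z]zy__   (s1,z)→(s1,x,R)
state=s1 head=6 tape=xyzxxx[z]y__   (s1,z)→(s1,x,R)
state=s1 head=7 tape=xyzxxxx[y]__   (s1,y)→(s1,y,L)
state=s1 head=6 tape=xyzxxx[x]y__   (s1,x)→(s0,x,R)
state=s0 head=7 tape=xyzxxxx[y]__   (s0,y)→(s1,x,R)
state=s1 head=8 tape=xyzxxxxx[_]_   (s1,_)→(sH,z,R)
state=sH head=9 tape=xyzxxxxxz[_]
The non-blank tape span at halt is xyzxxxxxz.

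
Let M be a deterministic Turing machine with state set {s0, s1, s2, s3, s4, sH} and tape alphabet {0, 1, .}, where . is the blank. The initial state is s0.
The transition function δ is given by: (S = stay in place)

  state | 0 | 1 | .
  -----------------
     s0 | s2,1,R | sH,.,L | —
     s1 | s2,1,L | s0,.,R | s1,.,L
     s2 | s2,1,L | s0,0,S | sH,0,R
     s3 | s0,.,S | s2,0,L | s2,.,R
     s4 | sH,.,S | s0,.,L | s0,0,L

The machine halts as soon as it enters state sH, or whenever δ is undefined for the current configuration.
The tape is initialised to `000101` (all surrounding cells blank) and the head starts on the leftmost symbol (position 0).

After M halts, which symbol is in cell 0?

1

s0 | [0]00101..   read 0 → write 1, move R, go to s2
s2 | 1[0]0101..   read 0 → write 1, move L, go to s2
s2 | [1]10101..   read 1 → write 0, move S, go to s0
s0 | [0]10101..   read 0 → write 1, move R, go to s2
s2 | 1[1]0101..   read 1 → write 0, move S, go to s0
s0 | 1[0]0101..   read 0 → write 1, move R, go to s2
s2 | 11[0]101..   read 0 → write 1, move L, go to s2
s2 | 1[1]1101..   read 1 → write 0, move S, go to s0
s0 | 1[0]1101..   read 0 → write 1, move R, go to s2
s2 | 11[1]101..   read 1 → write 0, move S, go to s0
s0 | 11[0]101..   read 0 → write 1, move R, go to s2
s2 | 111[1]01..   read 1 → write 0, move S, go to s0
s0 | 111[0]01..   read 0 → write 1, move R, go to s2
s2 | 1111[0]1..   read 0 → write 1, move L, go to s2
s2 | 111[1]11..   read 1 → write 0, move S, go to s0
s0 | 111[0]11..   read 0 → write 1, move R, go to s2
s2 | 1111[1]1..   read 1 → write 0, move S, go to s0
s0 | 1111[0]1..   read 0 → write 1, move R, go to s2
s2 | 11111[1]..   read 1 → write 0, move S, go to s0
s0 | 11111[0]..   read 0 → write 1, move R, go to s2
s2 | 111111[.].   read . → write 0, move R, go to sH
sH | 1111110[.]
Cell 0 holds 1 when M halts.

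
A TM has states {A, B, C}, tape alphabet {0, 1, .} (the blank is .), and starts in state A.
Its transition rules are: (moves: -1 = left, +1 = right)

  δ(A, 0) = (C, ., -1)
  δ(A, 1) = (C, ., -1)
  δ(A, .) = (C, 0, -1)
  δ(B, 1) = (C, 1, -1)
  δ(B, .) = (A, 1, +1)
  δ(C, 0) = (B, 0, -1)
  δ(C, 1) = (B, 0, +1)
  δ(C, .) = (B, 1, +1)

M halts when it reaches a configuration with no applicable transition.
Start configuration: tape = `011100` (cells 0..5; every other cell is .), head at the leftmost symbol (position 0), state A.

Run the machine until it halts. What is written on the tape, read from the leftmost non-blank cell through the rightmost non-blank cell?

10000000

A | .[0]11100.   read 0 → write ., move -1, go to C
C | [.].11100.   read . → write 1, move +1, go to B
B | 1[.]11100.   read . → write 1, move +1, go to A
A | 11[1]1100.   read 1 → write ., move -1, go to C
C | 1[1].1100.   read 1 → write 0, move +1, go to B
B | 10[.]1100.   read . → write 1, move +1, go to A
A | 101[1]100.   read 1 → write ., move -1, go to C
C | 10[1].100.   read 1 → write 0, move +1, go to B
B | 100[.]100.   read . → write 1, move +1, go to A
A | 1001[1]00.   read 1 → write ., move -1, go to C
C | 100[1].00.   read 1 → write 0, move +1, go to B
B | 1000[.]00.   read . → write 1, move +1, go to A
A | 10001[0]0.   read 0 → write ., move -1, go to C
C | 1000[1].0.   read 1 → write 0, move +1, go to B
B | 10000[.]0.   read . → write 1, move +1, go to A
A | 100001[0].   read 0 → write ., move -1, go to C
C | 10000[1]..   read 1 → write 0, move +1, go to B
B | 100000[.].   read . → write 1, move +1, go to A
A | 1000001[.]   read . → write 0, move -1, go to C
C | 100000[1]0   read 1 → write 0, move +1, go to B
B | 1000000[0]
The non-blank tape span at halt is 10000000.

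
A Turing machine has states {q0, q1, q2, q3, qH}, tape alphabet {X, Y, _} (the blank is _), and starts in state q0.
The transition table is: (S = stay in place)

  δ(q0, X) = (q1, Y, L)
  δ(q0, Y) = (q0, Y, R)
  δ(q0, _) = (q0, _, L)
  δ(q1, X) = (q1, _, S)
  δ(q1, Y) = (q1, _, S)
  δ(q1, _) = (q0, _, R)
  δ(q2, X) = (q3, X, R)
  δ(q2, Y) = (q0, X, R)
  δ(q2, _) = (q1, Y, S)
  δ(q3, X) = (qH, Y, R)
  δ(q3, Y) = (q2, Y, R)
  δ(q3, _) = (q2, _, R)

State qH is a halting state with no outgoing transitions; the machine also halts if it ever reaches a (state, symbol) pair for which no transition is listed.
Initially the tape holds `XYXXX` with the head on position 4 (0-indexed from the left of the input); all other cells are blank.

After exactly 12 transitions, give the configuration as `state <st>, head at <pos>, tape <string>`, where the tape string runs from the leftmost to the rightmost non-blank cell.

state q0, head at 5, tape XYX_Y

q0 | XYXX[X]_   read X → write Y, move L, go to q1
q1 | XYX[X]Y_   read X → write _, move S, go to q1
q1 | XYX[_]Y_   read _ → write _, move R, go to q0
q0 | XYX_[Y]_   read Y → write Y, move R, go to q0
q0 | XYX_Y[_]   read _ → write _, move L, go to q0
q0 | XYX_[Y]_   read Y → write Y, move R, go to q0
q0 | XYX_Y[_]   read _ → write _, move L, go to q0
q0 | XYX_[Y]_   read Y → write Y, move R, go to q0
q0 | XYX_Y[_]   read _ → write _, move L, go to q0
q0 | XYX_[Y]_   read Y → write Y, move R, go to q0
q0 | XYX_Y[_]   read _ → write _, move L, go to q0
q0 | XYX_[Y]_   read Y → write Y, move R, go to q0
q0 | XYX_Y[_]
After 12 steps: state q0, head at 5, tape XYX_Y.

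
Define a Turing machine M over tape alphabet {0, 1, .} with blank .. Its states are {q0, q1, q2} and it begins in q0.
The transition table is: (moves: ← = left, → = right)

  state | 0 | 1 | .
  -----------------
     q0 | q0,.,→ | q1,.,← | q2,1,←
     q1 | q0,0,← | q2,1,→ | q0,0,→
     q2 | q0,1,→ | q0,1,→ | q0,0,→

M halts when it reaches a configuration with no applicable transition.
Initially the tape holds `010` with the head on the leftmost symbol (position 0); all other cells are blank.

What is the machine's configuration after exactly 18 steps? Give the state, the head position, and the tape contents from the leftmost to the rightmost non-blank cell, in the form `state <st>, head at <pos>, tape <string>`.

state q1, head at 2, tape 1.0

q0 | [0]10.   read 0 → write ., move →, go to q0
q0 | .[1]0.   read 1 → write ., move ←, go to q1
q1 | [.].0.   read . → write 0, move →, go to q0
q0 | 0[.]0.   read . → write 1, move ←, go to q2
q2 | [0]10.   read 0 → write 1, move →, go to q0
q0 | 1[1]0.   read 1 → write ., move ←, go to q1
q1 | [1].0.   read 1 → write 1, move →, go to q2
q2 | 1[.]0.   read . → write 0, move →, go to q0
q0 | 10[0].   read 0 → write ., move →, go to q0
q0 | 10.[.]   read . → write 1, move ←, go to q2
q2 | 10[.]1   read . → write 0, move →, go to q0
q0 | 100[1]   read 1 → write ., move ←, go to q1
q1 | 10[0].   read 0 → write 0, move ←, go to q0
q0 | 1[0]0.   read 0 → write ., move →, go to q0
q0 | 1.[0].   read 0 → write ., move →, go to q0
q0 | 1..[.]   read . → write 1, move ←, go to q2
q2 | 1.[.]1   read . → write 0, move →, go to q0
q0 | 1.0[1]   read 1 → write ., move ←, go to q1
q1 | 1.[0].
After 18 steps: state q1, head at 2, tape 1.0.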